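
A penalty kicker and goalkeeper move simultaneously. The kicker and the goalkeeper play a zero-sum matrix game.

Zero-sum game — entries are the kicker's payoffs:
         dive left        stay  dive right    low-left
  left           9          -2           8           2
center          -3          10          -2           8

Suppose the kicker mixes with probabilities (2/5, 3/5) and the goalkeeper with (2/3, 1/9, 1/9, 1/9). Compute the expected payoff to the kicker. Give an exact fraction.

Against (2/3, 1/9, 1/9, 1/9), each row's expected payoff is left: 62/9; center: -2/9.
Taking the (2/5, 3/5)-weighted average: (2/5)·(62/9) + (3/5)·(-2/9) = 118/45.

118/45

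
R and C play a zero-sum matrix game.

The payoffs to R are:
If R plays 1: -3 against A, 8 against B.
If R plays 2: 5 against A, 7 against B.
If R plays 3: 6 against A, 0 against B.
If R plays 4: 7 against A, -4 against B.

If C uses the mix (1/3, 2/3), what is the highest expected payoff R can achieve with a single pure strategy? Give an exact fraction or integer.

1: (-3)·(1/3) + (8)·(2/3) = 13/3.
2: (5)·(1/3) + (7)·(2/3) = 19/3.
3: (6)·(1/3) + (0)·(2/3) = 2.
4: (7)·(1/3) + (-4)·(2/3) = -1/3.
The best pure response is 2 with expected payoff 19/3.

19/3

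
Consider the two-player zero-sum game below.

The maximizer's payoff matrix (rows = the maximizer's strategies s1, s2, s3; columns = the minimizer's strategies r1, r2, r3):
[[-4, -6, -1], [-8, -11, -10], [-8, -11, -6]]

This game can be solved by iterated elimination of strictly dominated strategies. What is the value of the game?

-6

Column r1 is strictly dominated by r2 for the minimizer (-6<-4, -11<-8, -11<-8); eliminate r1.
Row s2 is strictly dominated by row s1 (-6>-11, -1>-10); eliminate s2.
Column r3 is strictly dominated by r2 for the minimizer (-6<-1, -11<-6); eliminate r3.
Row s3 is strictly dominated by row s1 (-6>-11); eliminate s3.
Only (s1, r2) remains, with payoff -6.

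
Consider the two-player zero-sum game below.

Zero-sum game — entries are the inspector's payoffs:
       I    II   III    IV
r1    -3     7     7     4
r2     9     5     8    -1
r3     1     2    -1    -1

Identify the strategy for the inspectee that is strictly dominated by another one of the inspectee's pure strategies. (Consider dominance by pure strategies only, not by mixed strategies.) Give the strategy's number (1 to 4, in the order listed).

The inspectee prefers columns that give the inspector less. Compare II with IV: 4 < 7, -1 < 5, -1 < 2.
So IV strictly dominates II for the inspectee; II is strictly dominated.

2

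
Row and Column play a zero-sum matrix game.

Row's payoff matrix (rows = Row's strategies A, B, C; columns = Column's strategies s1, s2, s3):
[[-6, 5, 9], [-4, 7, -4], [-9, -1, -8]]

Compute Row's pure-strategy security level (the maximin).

The worst-case payoff for each row is A: -6, B: -4, C: -9.
The best of these is -4.

-4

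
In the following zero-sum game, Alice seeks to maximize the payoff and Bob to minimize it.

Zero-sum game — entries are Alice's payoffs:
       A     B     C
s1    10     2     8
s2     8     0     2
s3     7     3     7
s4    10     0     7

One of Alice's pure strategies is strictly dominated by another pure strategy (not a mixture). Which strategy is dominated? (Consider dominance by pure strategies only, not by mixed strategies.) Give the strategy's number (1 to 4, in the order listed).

Compare s2 with s1: 10 > 8, 2 > 0, 8 > 2.
So s1 strictly dominates s2 for Alice; s2 is strictly dominated.

2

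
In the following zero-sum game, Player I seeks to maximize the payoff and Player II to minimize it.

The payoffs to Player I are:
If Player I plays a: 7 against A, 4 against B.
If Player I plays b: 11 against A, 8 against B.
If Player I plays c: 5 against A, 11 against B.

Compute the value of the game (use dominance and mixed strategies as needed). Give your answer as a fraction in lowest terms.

Row a is strictly dominated by row b, so Player I never plays it.
The remaining 2×2 game on (b, c) × (A, B) has no saddle point. Let Player I play b with probability p; indifference gives 11p + 5(1−p) = 8p + 11(1−p), so p = 2/3.
Similarly Player II's optimal q on A is 1/3, and the value is 11·(1/3) + (8)·(2/3) = 9.

9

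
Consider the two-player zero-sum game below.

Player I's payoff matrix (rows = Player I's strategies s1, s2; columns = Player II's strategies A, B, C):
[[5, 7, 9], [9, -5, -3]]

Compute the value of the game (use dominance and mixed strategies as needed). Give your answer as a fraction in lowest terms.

Column C is strictly dominated by B for Player II (it gives Player I more in every row).
The remaining 2×2 game on (s1, s2) × (A, B) has no saddle point. Let Player I play s1 with probability p; indifference gives 5p + 9(1−p) = 7p − 5(1−p), so p = 7/8.
Similarly Player II's optimal q on A is 3/4, and the value is 5·(3/4) + (7)·(1/4) = 11/2.

11/2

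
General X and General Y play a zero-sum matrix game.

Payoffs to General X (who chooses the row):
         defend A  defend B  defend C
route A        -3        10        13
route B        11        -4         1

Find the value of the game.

7/2

Column defend C is strictly dominated by defend B for General Y (it gives General X more in every row).
The remaining 2×2 game on (route A, route B) × (defend A, defend B) has no saddle point. Let General X play route A with probability p; indifference gives −3p + 11(1−p) = 10p − 4(1−p), so p = 15/28.
Similarly General Y's optimal q on defend A is 1/2, and the value is -3·(1/2) + (10)·(1/2) = 7/2.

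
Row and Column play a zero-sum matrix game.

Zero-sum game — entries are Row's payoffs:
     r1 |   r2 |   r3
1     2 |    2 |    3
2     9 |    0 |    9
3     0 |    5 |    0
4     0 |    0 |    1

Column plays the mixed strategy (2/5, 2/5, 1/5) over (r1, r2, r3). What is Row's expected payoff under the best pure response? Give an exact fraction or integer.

27/5

1: (2)·(2/5) + (2)·(2/5) + (3)·(1/5) = 11/5.
2: (9)·(2/5) + (0)·(2/5) + (9)·(1/5) = 27/5.
3: (0)·(2/5) + (5)·(2/5) + (0)·(1/5) = 2.
4: (0)·(2/5) + (0)·(2/5) + (1)·(1/5) = 1/5.
The best pure response is 2 with expected payoff 27/5.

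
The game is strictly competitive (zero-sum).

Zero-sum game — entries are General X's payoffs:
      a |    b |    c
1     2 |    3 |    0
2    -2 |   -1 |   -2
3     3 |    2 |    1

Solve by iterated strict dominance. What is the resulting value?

1

Row 2 is strictly dominated by row 1 (2>-2, 3>-1, 0>-2); eliminate 2.
Column a is strictly dominated by c for General Y (0<2, 1<3); eliminate a.
Column b is strictly dominated by c for General Y (0<3, 1<2); eliminate b.
Row 1 is strictly dominated by row 3 (1>0); eliminate 1.
Only (3, c) remains, with payoff 1.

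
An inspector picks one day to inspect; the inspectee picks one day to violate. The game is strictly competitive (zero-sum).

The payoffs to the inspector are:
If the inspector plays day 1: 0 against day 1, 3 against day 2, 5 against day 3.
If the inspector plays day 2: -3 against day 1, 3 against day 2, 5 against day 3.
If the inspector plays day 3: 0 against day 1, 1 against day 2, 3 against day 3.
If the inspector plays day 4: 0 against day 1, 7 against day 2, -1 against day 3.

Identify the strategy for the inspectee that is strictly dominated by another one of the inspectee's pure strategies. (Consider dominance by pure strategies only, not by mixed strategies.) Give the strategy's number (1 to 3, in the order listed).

2

The inspectee prefers columns that give the inspector less. Compare day 2 with day 1: 0 < 3, -3 < 3, 0 < 1, 0 < 7.
So day 1 strictly dominates day 2 for the inspectee; day 2 is strictly dominated.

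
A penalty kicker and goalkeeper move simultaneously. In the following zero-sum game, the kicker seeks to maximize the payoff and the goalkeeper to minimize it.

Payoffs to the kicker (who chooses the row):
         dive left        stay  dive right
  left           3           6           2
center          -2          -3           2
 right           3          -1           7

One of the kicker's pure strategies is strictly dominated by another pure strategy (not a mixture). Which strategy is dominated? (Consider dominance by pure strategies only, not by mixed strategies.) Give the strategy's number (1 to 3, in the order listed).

Compare center with right: 3 > -2, -1 > -3, 7 > 2.
So right strictly dominates center for the kicker; center is strictly dominated.

2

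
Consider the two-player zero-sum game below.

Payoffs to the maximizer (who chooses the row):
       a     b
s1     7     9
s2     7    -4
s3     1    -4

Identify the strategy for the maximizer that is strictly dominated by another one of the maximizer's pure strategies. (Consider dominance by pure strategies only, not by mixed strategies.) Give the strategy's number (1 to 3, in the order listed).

3

Compare s3 with s1: 7 > 1, 9 > -4.
So s1 strictly dominates s3 for the maximizer; s3 is strictly dominated.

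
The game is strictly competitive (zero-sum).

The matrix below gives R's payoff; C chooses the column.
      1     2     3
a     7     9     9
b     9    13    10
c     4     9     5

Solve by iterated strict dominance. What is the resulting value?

9

Column 2 is strictly dominated by 1 for C (7<9, 9<13, 4<9); eliminate 2.
Row a is strictly dominated by row b (9>7, 10>9); eliminate a.
Column 3 is strictly dominated by 1 for C (9<10, 4<5); eliminate 3.
Row c is strictly dominated by row b (9>4); eliminate c.
Only (b, 1) remains, with payoff 9.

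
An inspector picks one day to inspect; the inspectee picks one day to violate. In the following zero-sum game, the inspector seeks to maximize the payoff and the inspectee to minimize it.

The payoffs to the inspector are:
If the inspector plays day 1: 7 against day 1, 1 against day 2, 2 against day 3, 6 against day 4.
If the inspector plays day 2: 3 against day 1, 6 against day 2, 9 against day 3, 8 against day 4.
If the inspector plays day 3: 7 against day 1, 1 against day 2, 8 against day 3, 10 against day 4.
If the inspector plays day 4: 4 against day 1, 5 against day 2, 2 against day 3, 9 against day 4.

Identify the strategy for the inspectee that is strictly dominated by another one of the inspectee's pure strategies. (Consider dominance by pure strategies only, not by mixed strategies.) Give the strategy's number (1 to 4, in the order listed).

4

The inspectee prefers columns that give the inspector less. Compare day 4 with day 2: 1 < 6, 6 < 8, 1 < 10, 5 < 9.
So day 2 strictly dominates day 4 for the inspectee; day 4 is strictly dominated.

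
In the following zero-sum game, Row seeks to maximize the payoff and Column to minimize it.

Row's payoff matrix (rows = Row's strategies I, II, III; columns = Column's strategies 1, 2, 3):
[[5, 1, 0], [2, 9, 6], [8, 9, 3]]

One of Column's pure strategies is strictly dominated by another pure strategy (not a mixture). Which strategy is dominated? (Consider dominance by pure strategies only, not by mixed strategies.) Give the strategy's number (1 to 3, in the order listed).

2

Column prefers columns that give Row less. Compare 2 with 3: 0 < 1, 6 < 9, 3 < 9.
So 3 strictly dominates 2 for Column; 2 is strictly dominated.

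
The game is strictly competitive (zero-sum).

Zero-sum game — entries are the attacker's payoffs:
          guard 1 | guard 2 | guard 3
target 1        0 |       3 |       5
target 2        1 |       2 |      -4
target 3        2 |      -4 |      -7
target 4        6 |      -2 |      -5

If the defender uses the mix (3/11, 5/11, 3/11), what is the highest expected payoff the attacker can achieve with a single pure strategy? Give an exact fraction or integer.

target 1: (0)·(3/11) + (3)·(5/11) + (5)·(3/11) = 30/11.
target 2: (1)·(3/11) + (2)·(5/11) + (-4)·(3/11) = 1/11.
target 3: (2)·(3/11) + (-4)·(5/11) + (-7)·(3/11) = -35/11.
target 4: (6)·(3/11) + (-2)·(5/11) + (-5)·(3/11) = -7/11.
The best pure response is target 1 with expected payoff 30/11.

30/11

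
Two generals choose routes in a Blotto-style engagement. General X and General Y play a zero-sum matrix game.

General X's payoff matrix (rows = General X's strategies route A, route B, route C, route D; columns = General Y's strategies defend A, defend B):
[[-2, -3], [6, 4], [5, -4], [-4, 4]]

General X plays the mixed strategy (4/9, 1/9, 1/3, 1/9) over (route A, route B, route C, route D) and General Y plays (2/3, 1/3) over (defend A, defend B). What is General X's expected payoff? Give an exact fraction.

Against (2/3, 1/3), each row's expected payoff is route A: -7/3; route B: 16/3; route C: 2; route D: -4/3.
Taking the (4/9, 1/9, 1/3, 1/9)-weighted average: (4/9)·(-7/3) + (1/9)·(16/3) + (1/3)·(2) + (1/9)·(-4/3) = 2/27.

2/27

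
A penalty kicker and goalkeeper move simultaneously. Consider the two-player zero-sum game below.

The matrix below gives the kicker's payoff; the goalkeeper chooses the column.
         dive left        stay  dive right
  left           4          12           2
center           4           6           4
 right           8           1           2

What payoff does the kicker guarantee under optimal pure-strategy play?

Row minima: 2, 4, 1 → the kicker's maximin is 4.
Column maxima: 8, 12, 4 → the goalkeeper's minimax is 4.
They coincide at (center, dive right), so the value is 4.

4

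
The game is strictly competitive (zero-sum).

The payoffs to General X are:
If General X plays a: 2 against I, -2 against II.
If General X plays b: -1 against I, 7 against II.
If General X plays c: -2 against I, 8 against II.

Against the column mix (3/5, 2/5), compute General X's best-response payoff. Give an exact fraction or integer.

a: (2)·(3/5) + (-2)·(2/5) = 2/5.
b: (-1)·(3/5) + (7)·(2/5) = 11/5.
c: (-2)·(3/5) + (8)·(2/5) = 2.
The best pure response is b with expected payoff 11/5.

11/5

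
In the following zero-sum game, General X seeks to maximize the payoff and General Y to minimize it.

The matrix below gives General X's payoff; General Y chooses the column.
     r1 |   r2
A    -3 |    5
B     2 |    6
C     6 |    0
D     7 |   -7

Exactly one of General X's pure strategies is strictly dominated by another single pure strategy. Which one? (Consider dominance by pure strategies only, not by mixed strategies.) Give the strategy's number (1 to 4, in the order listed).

1

Compare A with B: 2 > -3, 6 > 5.
So B strictly dominates A for General X; A is strictly dominated.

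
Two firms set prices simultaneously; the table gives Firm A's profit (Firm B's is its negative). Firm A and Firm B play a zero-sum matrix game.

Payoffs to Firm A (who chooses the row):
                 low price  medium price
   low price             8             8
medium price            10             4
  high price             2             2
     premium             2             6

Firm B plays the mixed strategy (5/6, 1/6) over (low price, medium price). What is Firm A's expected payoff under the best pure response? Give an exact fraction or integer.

9

low price: (8)·(5/6) + (8)·(1/6) = 8.
medium price: (10)·(5/6) + (4)·(1/6) = 9.
high price: (2)·(5/6) + (2)·(1/6) = 2.
premium: (2)·(5/6) + (6)·(1/6) = 8/3.
The best pure response is medium price with expected payoff 9.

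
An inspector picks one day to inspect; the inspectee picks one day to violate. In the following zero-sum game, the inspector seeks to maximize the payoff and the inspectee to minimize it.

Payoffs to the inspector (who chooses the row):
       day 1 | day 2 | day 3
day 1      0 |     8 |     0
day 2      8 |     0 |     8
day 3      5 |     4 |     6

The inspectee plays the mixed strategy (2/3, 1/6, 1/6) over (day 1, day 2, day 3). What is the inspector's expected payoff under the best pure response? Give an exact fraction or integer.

20/3

day 1: (0)·(2/3) + (8)·(1/6) + (0)·(1/6) = 4/3.
day 2: (8)·(2/3) + (0)·(1/6) + (8)·(1/6) = 20/3.
day 3: (5)·(2/3) + (4)·(1/6) + (6)·(1/6) = 5.
The best pure response is day 2 with expected payoff 20/3.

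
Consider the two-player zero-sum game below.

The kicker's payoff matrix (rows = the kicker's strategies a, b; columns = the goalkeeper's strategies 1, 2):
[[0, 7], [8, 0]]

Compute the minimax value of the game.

56/15

Row minima are 0 and 0, so the kicker's maximin is 0; column maxima are 8 and 7, so the goalkeeper's minimax is 7. These differ, so the equilibrium is in mixed strategies.
Let the kicker play a with probability p. The goalkeeper is indifferent when 8(1−p) = 7p, giving p = 8/15.
Let the goalkeeper play 1 with probability q. The kicker is indifferent when 7(1−q) = 8q, giving q = 7/15.
The value is 0·(7/15) + (7)·(8/15) = 56/15.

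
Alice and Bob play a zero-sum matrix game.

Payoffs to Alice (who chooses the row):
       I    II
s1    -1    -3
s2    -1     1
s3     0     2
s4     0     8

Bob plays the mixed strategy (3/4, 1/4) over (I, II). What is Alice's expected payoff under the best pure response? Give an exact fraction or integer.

2

s1: (-1)·(3/4) + (-3)·(1/4) = -3/2.
s2: (-1)·(3/4) + (1)·(1/4) = -1/2.
s3: (0)·(3/4) + (2)·(1/4) = 1/2.
s4: (0)·(3/4) + (8)·(1/4) = 2.
The best pure response is s4 with expected payoff 2.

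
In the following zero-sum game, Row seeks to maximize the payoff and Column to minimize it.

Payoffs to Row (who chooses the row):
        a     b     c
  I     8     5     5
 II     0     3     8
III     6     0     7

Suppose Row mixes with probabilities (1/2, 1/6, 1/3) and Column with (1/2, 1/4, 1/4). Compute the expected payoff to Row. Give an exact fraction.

Against (1/2, 1/4, 1/4), each row's expected payoff is I: 13/2; II: 11/4; III: 19/4.
Taking the (1/2, 1/6, 1/3)-weighted average: (1/2)·(13/2) + (1/6)·(11/4) + (1/3)·(19/4) = 127/24.

127/24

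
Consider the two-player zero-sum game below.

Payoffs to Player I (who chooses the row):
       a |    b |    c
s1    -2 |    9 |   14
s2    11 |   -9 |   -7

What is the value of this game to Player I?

Column c is strictly dominated by b for Player II (it gives Player I more in every row).
The remaining 2×2 game on (s1, s2) × (a, b) has no saddle point. Let Player I play s1 with probability p; indifference gives −2p + 11(1−p) = 9p − 9(1−p), so p = 20/31.
Similarly Player II's optimal q on a is 18/31, and the value is -2·(18/31) + (9)·(13/31) = 81/31.

81/31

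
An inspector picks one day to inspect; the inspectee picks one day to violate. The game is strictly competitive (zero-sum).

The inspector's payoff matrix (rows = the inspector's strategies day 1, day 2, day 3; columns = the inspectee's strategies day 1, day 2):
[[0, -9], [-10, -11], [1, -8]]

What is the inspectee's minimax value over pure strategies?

-8

The worst case (largest entry) in each column is day 1: 1, day 2: -8.
The best (smallest) of these is -8.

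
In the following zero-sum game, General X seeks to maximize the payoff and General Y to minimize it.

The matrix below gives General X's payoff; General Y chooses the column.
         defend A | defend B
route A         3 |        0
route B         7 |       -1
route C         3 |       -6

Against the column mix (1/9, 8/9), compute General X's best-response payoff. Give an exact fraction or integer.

1/3

route A: (3)·(1/9) + (0)·(8/9) = 1/3.
route B: (7)·(1/9) + (-1)·(8/9) = -1/9.
route C: (3)·(1/9) + (-6)·(8/9) = -5.
The best pure response is route A with expected payoff 1/3.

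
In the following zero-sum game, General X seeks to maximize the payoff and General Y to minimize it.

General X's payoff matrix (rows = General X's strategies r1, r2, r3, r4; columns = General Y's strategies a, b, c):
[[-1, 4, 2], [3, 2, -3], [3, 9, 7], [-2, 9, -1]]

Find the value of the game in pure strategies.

Row minima: -1, -3, 3, -2 → General X's maximin is 3.
Column maxima: 3, 9, 7 → General Y's minimax is 3.
They coincide at (r3, a), so the value is 3.

3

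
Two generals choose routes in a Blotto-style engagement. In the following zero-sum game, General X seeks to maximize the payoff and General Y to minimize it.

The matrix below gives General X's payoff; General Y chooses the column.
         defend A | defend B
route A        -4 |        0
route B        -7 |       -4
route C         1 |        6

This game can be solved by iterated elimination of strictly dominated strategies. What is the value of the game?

1

Row route A is strictly dominated by row route C (1>-4, 6>0); eliminate route A.
Column defend B is strictly dominated by defend A for General Y (-7<-4, 1<6); eliminate defend B.
Row route B is strictly dominated by row route C (1>-7); eliminate route B.
Only (route C, defend A) remains, with payoff 1.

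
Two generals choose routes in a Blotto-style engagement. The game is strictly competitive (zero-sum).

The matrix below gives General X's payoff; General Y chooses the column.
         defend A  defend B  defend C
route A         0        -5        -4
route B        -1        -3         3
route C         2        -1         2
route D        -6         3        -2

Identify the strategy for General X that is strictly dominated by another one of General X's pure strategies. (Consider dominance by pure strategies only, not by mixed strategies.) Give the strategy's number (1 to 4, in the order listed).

Compare route A with route C: 2 > 0, -1 > -5, 2 > -4.
So route C strictly dominates route A for General X; route A is strictly dominated.

1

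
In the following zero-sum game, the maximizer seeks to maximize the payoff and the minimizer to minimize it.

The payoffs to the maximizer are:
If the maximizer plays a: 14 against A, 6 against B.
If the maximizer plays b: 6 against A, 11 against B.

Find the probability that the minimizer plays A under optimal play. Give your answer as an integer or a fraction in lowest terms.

Row minima are 6 and 6, so the maximizer's maximin is 6; column maxima are 14 and 11, so the minimizer's minimax is 11. These differ, so the equilibrium is in mixed strategies.
Let the minimizer play A with probability q. The maximizer is indifferent when 14q + 6(1−q) = 6q + 11(1−q), giving q = 5/13.

5/13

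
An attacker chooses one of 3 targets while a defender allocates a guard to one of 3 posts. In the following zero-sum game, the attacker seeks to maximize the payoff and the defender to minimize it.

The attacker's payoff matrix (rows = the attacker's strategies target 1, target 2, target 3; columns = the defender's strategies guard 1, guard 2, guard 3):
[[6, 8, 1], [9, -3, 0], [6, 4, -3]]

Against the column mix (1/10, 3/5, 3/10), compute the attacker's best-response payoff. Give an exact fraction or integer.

target 1: (6)·(1/10) + (8)·(3/5) + (1)·(3/10) = 57/10.
target 2: (9)·(1/10) + (-3)·(3/5) + (0)·(3/10) = -9/10.
target 3: (6)·(1/10) + (4)·(3/5) + (-3)·(3/10) = 21/10.
The best pure response is target 1 with expected payoff 57/10.

57/10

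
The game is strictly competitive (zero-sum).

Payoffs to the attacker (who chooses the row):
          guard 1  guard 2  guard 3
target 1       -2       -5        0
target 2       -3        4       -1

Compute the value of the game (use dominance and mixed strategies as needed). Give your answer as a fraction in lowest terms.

Column guard 3 is strictly dominated by guard 1 for the defender (it gives the attacker more in every row).
The remaining 2×2 game on (target 1, target 2) × (guard 1, guard 2) has no saddle point. Let the attacker play target 1 with probability p; indifference gives −2p − 3(1−p) = −5p + 4(1−p), so p = 7/10.
Similarly the defender's optimal q on guard 1 is 9/10, and the value is -2·(9/10) + (-5)·(1/10) = -23/10.

-23/10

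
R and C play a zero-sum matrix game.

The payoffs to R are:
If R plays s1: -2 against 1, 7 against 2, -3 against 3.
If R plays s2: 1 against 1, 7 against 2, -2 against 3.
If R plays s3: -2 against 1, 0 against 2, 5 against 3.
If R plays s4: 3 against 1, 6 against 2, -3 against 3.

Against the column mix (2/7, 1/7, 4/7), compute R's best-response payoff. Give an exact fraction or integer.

16/7

s1: (-2)·(2/7) + (7)·(1/7) + (-3)·(4/7) = -9/7.
s2: (1)·(2/7) + (7)·(1/7) + (-2)·(4/7) = 1/7.
s3: (-2)·(2/7) + (0)·(1/7) + (5)·(4/7) = 16/7.
s4: (3)·(2/7) + (6)·(1/7) + (-3)·(4/7) = 0.
The best pure response is s3 with expected payoff 16/7.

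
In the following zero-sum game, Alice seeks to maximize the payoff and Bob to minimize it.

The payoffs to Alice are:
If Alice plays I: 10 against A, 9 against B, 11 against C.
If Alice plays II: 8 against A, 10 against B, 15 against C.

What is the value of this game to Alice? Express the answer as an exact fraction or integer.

28/3

Column C is strictly dominated by B for Bob (it gives Alice more in every row).
The remaining 2×2 game on (I, II) × (A, B) has no saddle point. Let Alice play I with probability p; indifference gives 10p + 8(1−p) = 9p + 10(1−p), so p = 2/3.
Similarly Bob's optimal q on A is 1/3, and the value is 10·(1/3) + (9)·(2/3) = 28/3.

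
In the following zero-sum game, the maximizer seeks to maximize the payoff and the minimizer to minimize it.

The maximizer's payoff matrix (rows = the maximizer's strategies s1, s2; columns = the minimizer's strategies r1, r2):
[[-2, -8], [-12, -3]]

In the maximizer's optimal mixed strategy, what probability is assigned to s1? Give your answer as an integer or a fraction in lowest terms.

3/5

Row minima are -8 and -12, so the maximizer's maximin is -8; column maxima are -2 and -3, so the minimizer's minimax is -3. These differ, so the equilibrium is in mixed strategies.
Let the maximizer play s1 with probability p. The minimizer is indifferent when −2p − 12(1−p) = −8p − 3(1−p), giving p = 3/5.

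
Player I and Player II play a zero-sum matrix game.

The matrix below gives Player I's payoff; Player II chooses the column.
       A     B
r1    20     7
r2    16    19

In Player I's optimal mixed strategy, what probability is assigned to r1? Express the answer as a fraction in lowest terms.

Row minima are 7 and 16, so Player I's maximin is 16; column maxima are 20 and 19, so Player II's minimax is 19. These differ, so the equilibrium is in mixed strategies.
Let Player I play r1 with probability p. Player II is indifferent when 20p + 16(1−p) = 7p + 19(1−p), giving p = 3/16.

3/16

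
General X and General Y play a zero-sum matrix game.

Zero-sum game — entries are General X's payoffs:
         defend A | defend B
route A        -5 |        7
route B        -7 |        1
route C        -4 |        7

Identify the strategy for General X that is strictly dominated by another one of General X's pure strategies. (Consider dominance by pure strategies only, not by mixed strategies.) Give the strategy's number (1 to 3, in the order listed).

Compare route B with route A: -5 > -7, 7 > 1.
So route A strictly dominates route B for General X; route B is strictly dominated.

2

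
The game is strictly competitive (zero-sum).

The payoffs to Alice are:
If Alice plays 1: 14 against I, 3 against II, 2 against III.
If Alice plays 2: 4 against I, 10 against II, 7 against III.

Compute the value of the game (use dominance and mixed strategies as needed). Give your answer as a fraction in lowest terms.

Column II is strictly dominated by III for Bob (it gives Alice more in every row).
The remaining 2×2 game on (1, 2) × (I, III) has no saddle point. Let Alice play 1 with probability p; indifference gives 14p + 4(1−p) = 2p + 7(1−p), so p = 1/5.
Similarly Bob's optimal q on I is 1/3, and the value is 14·(1/3) + (2)·(2/3) = 6.

6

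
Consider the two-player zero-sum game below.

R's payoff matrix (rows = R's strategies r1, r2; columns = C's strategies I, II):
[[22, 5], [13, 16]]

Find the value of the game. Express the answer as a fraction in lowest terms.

287/20

Row minima are 5 and 13, so R's maximin is 13; column maxima are 22 and 16, so C's minimax is 16. These differ, so the equilibrium is in mixed strategies.
Let R play r1 with probability p. C is indifferent when 22p + 13(1−p) = 5p + 16(1−p), giving p = 3/20.
Let C play I with probability q. R is indifferent when 22q + 5(1−q) = 13q + 16(1−q), giving q = 11/20.
The value is 22·(11/20) + (5)·(9/20) = 287/20.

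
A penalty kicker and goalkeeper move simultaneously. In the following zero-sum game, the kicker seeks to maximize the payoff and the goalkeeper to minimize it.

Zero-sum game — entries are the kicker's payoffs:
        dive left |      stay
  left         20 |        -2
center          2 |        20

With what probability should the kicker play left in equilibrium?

Row minima are -2 and 2, so the kicker's maximin is 2; column maxima are 20 and 20, so the goalkeeper's minimax is 20. These differ, so the equilibrium is in mixed strategies.
Let the kicker play left with probability p. The goalkeeper is indifferent when 20p + 2(1−p) = −2p + 20(1−p), giving p = 9/20.

9/20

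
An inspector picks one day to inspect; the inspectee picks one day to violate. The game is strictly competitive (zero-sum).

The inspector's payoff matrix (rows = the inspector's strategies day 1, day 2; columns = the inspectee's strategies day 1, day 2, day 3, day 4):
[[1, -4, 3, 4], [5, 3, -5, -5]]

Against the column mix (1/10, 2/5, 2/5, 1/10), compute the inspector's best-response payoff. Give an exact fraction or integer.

day 1: (1)·(1/10) + (-4)·(2/5) + (3)·(2/5) + (4)·(1/10) = 1/10.
day 2: (5)·(1/10) + (3)·(2/5) + (-5)·(2/5) + (-5)·(1/10) = -4/5.
The best pure response is day 1 with expected payoff 1/10.

1/10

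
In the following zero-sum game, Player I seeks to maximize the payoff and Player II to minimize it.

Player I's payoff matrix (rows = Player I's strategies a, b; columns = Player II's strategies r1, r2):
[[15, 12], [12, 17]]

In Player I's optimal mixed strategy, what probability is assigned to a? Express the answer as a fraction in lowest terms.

5/8

Row minima are 12 and 12, so Player I's maximin is 12; column maxima are 15 and 17, so Player II's minimax is 15. These differ, so the equilibrium is in mixed strategies.
Let Player I play a with probability p. Player II is indifferent when 15p + 12(1−p) = 12p + 17(1−p), giving p = 5/8.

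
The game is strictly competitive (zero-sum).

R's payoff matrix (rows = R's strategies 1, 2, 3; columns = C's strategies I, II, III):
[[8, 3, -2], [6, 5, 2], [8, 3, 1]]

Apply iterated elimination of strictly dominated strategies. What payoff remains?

2

Column II is strictly dominated by III for C (-2<3, 2<5, 1<3); eliminate II.
Column I is strictly dominated by III for C (-2<8, 2<6, 1<8); eliminate I.
Row 1 is strictly dominated by row 2 (2>-2); eliminate 1.
Row 3 is strictly dominated by row 2 (2>1); eliminate 3.
Only (2, III) remains, with payoff 2.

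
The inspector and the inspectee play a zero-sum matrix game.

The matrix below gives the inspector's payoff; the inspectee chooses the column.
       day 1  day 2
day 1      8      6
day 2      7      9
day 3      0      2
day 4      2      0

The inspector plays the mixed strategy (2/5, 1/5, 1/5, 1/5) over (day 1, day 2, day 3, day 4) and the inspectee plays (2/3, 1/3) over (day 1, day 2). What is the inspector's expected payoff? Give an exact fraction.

Against (2/3, 1/3), each row's expected payoff is day 1: 22/3; day 2: 23/3; day 3: 2/3; day 4: 4/3.
Taking the (2/5, 1/5, 1/5, 1/5)-weighted average: (2/5)·(22/3) + (1/5)·(23/3) + (1/5)·(2/3) + (1/5)·(4/3) = 73/15.

73/15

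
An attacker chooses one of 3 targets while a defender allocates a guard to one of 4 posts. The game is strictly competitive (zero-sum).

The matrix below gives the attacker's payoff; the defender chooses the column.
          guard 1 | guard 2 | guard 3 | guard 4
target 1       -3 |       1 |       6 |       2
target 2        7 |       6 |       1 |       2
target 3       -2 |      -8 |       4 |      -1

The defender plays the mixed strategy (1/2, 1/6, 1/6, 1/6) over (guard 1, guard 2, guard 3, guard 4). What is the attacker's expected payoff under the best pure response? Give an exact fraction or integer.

5

target 1: (-3)·(1/2) + (1)·(1/6) + (6)·(1/6) + (2)·(1/6) = 0.
target 2: (7)·(1/2) + (6)·(1/6) + (1)·(1/6) + (2)·(1/6) = 5.
target 3: (-2)·(1/2) + (-8)·(1/6) + (4)·(1/6) + (-1)·(1/6) = -11/6.
The best pure response is target 2 with expected payoff 5.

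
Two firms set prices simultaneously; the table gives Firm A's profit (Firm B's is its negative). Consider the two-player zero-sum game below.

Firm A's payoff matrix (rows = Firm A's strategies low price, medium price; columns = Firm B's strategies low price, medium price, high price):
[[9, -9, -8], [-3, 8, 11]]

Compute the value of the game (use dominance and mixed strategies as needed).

45/29

Column high price is strictly dominated by medium price for Firm B (it gives Firm A more in every row).
The remaining 2×2 game on (low price, medium price) × (low price, medium price) has no saddle point. Let Firm A play low price with probability p; indifference gives 9p − 3(1−p) = −9p + 8(1−p), so p = 11/29.
Similarly Firm B's optimal q on low price is 17/29, and the value is 9·(17/29) + (-9)·(12/29) = 45/29.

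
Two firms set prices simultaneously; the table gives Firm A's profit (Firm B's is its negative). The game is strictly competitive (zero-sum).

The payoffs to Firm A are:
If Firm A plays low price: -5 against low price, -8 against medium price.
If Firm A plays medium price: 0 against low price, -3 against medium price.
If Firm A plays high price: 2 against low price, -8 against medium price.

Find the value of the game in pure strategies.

-3

Row minima: -8, -3, -8 → Firm A's maximin is -3.
Column maxima: 2, -3 → Firm B's minimax is -3.
They coincide at (medium price, medium price), so the value is -3.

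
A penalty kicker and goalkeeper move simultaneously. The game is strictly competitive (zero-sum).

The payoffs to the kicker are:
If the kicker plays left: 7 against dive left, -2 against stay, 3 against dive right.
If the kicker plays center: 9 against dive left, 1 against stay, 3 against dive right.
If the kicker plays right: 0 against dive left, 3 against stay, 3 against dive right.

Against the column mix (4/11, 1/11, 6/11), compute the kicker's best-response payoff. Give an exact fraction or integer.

left: (7)·(4/11) + (-2)·(1/11) + (3)·(6/11) = 4.
center: (9)·(4/11) + (1)·(1/11) + (3)·(6/11) = 5.
right: (0)·(4/11) + (3)·(1/11) + (3)·(6/11) = 21/11.
The best pure response is center with expected payoff 5.

5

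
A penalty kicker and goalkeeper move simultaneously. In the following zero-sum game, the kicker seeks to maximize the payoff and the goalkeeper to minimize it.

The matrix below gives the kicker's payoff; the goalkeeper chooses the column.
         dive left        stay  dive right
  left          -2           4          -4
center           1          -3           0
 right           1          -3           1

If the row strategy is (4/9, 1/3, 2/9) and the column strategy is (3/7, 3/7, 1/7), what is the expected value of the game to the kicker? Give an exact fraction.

Against (3/7, 3/7, 1/7), each row's expected payoff is left: 2/7; center: -6/7; right: -5/7.
Taking the (4/9, 1/3, 2/9)-weighted average: (4/9)·(2/7) + (1/3)·(-6/7) + (2/9)·(-5/7) = -20/63.

-20/63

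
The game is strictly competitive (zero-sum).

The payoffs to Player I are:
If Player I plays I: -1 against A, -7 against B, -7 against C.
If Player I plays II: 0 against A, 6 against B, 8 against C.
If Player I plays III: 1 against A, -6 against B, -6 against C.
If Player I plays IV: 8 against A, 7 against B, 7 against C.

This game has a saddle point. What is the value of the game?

7

Row minima: -7, 0, -6, 7 → Player I's maximin is 7.
Column maxima: 8, 7, 8 → Player II's minimax is 7.
They coincide at (IV, B), so the value is 7.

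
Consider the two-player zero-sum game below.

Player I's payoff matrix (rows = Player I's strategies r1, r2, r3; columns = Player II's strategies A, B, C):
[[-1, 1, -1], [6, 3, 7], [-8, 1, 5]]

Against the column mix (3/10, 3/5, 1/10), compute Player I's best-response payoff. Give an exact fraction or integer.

r1: (-1)·(3/10) + (1)·(3/5) + (-1)·(1/10) = 1/5.
r2: (6)·(3/10) + (3)·(3/5) + (7)·(1/10) = 43/10.
r3: (-8)·(3/10) + (1)·(3/5) + (5)·(1/10) = -13/10.
The best pure response is r2 with expected payoff 43/10.

43/10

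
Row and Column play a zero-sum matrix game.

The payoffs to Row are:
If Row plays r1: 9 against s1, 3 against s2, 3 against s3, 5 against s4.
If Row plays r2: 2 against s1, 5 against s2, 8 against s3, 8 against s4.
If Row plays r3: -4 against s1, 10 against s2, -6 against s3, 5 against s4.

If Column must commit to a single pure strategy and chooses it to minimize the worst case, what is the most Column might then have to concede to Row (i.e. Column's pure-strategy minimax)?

The worst case (largest entry) in each column is s1: 9, s2: 10, s3: 8, s4: 8.
The best (smallest) of these is 8.

8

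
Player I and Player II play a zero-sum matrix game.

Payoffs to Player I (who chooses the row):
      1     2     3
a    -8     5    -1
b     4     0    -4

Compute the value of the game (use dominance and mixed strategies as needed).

Column 2 is strictly dominated by 3 for Player II (it gives Player I more in every row).
The remaining 2×2 game on (a, b) × (1, 3) has no saddle point. Let Player I play a with probability p; indifference gives −8p + 4(1−p) = −p − 4(1−p), so p = 8/15.
Similarly Player II's optimal q on 1 is 1/5, and the value is -8·(1/5) + (-1)·(4/5) = -12/5.

-12/5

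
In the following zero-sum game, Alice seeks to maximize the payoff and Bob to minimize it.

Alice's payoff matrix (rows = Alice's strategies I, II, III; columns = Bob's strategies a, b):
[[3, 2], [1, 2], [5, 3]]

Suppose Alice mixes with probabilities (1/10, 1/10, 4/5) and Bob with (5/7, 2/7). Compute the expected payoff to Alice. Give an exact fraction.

Against (5/7, 2/7), each row's expected payoff is I: 19/7; II: 9/7; III: 31/7.
Taking the (1/10, 1/10, 4/5)-weighted average: (1/10)·(19/7) + (1/10)·(9/7) + (4/5)·(31/7) = 138/35.

138/35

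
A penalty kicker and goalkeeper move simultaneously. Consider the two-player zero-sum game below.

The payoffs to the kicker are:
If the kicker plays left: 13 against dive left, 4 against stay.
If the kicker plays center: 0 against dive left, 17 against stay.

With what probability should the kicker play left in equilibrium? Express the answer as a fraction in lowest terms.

Row minima are 4 and 0, so the kicker's maximin is 4; column maxima are 13 and 17, so the goalkeeper's minimax is 13. These differ, so the equilibrium is in mixed strategies.
Let the kicker play left with probability p. The goalkeeper is indifferent when 13p = 4p + 17(1−p), giving p = 17/26.

17/26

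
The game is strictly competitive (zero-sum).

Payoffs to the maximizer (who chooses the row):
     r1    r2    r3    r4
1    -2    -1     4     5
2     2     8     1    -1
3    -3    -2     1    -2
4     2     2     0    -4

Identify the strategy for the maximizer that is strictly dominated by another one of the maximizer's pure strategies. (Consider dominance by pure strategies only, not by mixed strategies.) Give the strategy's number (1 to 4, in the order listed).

3

Compare 3 with 1: -2 > -3, -1 > -2, 4 > 1, 5 > -2.
So 1 strictly dominates 3 for the maximizer; 3 is strictly dominated.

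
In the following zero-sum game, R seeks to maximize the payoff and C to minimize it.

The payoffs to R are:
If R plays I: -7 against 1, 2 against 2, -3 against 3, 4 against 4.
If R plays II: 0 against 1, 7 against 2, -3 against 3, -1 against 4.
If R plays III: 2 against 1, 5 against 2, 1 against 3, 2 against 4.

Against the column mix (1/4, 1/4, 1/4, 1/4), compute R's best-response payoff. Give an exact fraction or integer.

5/2

I: (-7)·(1/4) + (2)·(1/4) + (-3)·(1/4) + (4)·(1/4) = -1.
II: (0)·(1/4) + (7)·(1/4) + (-3)·(1/4) + (-1)·(1/4) = 3/4.
III: (2)·(1/4) + (5)·(1/4) + (1)·(1/4) + (2)·(1/4) = 5/2.
The best pure response is III with expected payoff 5/2.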